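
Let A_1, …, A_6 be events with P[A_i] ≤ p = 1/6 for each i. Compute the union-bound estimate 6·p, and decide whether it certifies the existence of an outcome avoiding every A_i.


Union bound: P[∪_{i=1}^{6} A_i] ≤ Σ_i P[A_i] ≤ 6·p = 6·(1/6) = 1.
Numerically: 1 ≈ 1.00000.
Is 1 < 1? NO.
Since the bound 1 is ≥ 1, the union bound is uninformative here; it does NOT by itself certify existence.

6·p = 1 ≈ 1.00000; existence NOT certified by the union bound.


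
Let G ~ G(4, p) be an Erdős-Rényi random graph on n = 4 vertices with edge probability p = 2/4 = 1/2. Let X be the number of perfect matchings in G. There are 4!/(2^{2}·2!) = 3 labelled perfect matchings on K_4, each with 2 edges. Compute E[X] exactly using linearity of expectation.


K_4 has 4!/(2^{2}·2!) = 3 labelled perfect matchings.
For each such perfect matching H, let X_H = 1 if all 2 edges of H are present in G. Then P[X_H = 1] = p^{2} = (1/2)^{2} = 1/4.
By linearity: E[X] = Σ_H E[X_H] = 3 · p^{2} = 3 · 1/4 = 3/4.
Numerically: E[X] ≈ 0.75.

E[X] = 3 · (1/2)^{2} = 3/4 ≈ 0.75.


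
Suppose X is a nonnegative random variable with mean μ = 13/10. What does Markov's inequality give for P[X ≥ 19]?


μ = E[X] = 13/10, a = 19.
Markov: P[X ≥ 19] ≤ μ/a = (13/10)/19 = 13/190.
Numerically: ≈ 0.0684.
(Since a = 19 > μ = 1.3000, the bound 13/190 is < 1 and informative.)

P[X ≥ 19] ≤ 13/190 ≈ 0.0684.


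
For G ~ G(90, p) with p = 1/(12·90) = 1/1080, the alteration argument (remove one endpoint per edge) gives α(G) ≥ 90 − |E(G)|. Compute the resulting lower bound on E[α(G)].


E[|E(G)|] = C(90, 2)·p = 4005 · (1/1080) = 89/24.
E[α(G)] ≥ n − E[|E(G)|] = 90 − 89/24 = 2071/24.
Numerically: ≈ 86.2917.
(This is only a lower bound; the true E[α(G)] may be larger.)

E[α(G)] ≥ 2071/24 ≈ 86.2917.


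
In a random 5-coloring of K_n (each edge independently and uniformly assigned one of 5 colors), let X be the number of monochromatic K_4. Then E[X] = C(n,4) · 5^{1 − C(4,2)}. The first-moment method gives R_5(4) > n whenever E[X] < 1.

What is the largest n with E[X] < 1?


We need C(n, 4) · 5^{1 − 6} < 1, i.e. C(n, 4) < 5^{6 − 1} = 3125.
Check values of n near the boundary:
  n = 16: C(16, 4) = 1820; 1820 < 3125? YES
  n = 17: C(17, 4) = 2380; 2380 < 3125? YES
  n = 18: C(18, 4) = 3060; 3060 < 3125? YES
  n = 19: C(19, 4) = 3876; 3876 < 3125? NO
  n = 20: C(20, 4) = 4845; 4845 < 3125? NO
The largest n with C(n, 4) < 3125 is n = 18 (where E[X] = 612/625 ≈ 0.97920). Hence R_5(4) > 18, i.e. R_5(4) ≥ 19.

Largest n = 18; hence R_5(4) > 18.


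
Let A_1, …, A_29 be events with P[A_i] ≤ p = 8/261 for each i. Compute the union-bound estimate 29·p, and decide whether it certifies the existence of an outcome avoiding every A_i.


Union bound: P[∪_{i=1}^{29} A_i] ≤ Σ_i P[A_i] ≤ 29·p = 29·(8/261) = 8/9.
Numerically: 8/9 ≈ 0.889.
Is 8/9 < 1? YES.
Since P[∪ A_i] ≤ 8/9 < 1, the complement has P[∩ A_i^c] ≥ 1 − 8/9 = 1/9 > 0, so some outcome avoids every A_i.

29·p = 8/9 ≈ 0.889; existence CERTIFIED by the union bound.


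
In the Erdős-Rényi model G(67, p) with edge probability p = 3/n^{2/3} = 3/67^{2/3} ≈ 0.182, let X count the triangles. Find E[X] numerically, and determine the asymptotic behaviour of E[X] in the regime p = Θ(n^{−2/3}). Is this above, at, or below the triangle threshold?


Number of potential triangles: C(67, 3) = 47905.
Each occurs with probability p³ ≈ (0.182)³ ≈ 6.01470e-03.
By linearity: E[X] = C(67, 3)·p³ ≈ 47905 · 6.01470e-03 ≈ 288.134.
Since α = 2/3 < 1, p = c/n^{2/3} ≫ 1/n is above the triangle threshold p ~ 1/n. Asymptotically E[X] ~ (c³/6)·n^{3(1−α)} = (3³/6)·n^{1} → ∞; triangles are abundant w.h.p.

E[X] ≈ 288.134; in regime p = Θ(1/n^{2/3}) E[X] diverges (above the triangle threshold p ~ 1/n).


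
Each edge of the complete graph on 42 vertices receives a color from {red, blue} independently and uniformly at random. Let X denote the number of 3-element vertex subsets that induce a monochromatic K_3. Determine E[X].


Let X = Σ_S X_S over the C(42, 3) = 11480 subsets S of size 3, where X_S = 1 if the K_3 on S is monochromatic.
For a fixed S, the K_3 on S has C(3, 2) = 3 edges. P[all 3 edges red] = (1/2)^3, and likewise for blue, so P[monochromatic] = 2·(1/2)^3 = 2^{1 − 3} = 1/4.
By linearity: E[X] = C(42, 3) · 2^{1 − 3} = 11480 · 1/4 = 2870.
Numerically: E[X] ≈ 2870.0000.

E[X] = C(42,3)·2^(1−C(3,2)) = 2870 ≈ 2870.0000.


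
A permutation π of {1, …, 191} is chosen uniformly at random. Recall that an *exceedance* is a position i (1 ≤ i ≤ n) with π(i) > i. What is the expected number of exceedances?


Write X = Σ_{i=1}^{191} X_i, where X_i = 1_{π(i) > i}.
For each fixed i, π(i) is uniform over {1, …, 191} (marginal of a uniform permutation), so P[π(i) > i] = (n − i)/n. Summing: Σ_{i=1}^{191} (n − i)/n = (0 + 1 + … + 190)/191 = 191(191 − 1)/(2·191) = (191 − 1)/2.
Hence E[X] = Σ_{i=1}^{191} (191 − i)/191 = 95 ≈ 95.00000.

E[X] = 95 = 95.00000.


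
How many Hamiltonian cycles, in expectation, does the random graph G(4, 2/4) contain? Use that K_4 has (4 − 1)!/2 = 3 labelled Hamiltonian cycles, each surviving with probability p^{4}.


K_4 has (4 − 1)!/2 = 3 labelled Hamiltonian cycles.
For each such Hamiltonian cycle H, let X_H = 1 if all 4 edges of H are present in G. Then P[X_H = 1] = p^{4} = (1/2)^{4} = 1/16.
By linearity of expectation: E[X] = Σ_H E[X_H] = 3 · p^{4} = 3 · 1/16 = 3/16.
Numerically: E[X] ≈ 0.1875.

E[X] = 3 · (1/2)^{4} = 3/16 ≈ 0.1875.


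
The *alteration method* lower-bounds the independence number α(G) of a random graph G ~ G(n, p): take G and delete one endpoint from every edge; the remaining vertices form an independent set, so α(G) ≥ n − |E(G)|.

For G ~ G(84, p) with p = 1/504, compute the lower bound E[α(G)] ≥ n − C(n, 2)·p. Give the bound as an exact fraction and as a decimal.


E[|E(G)|] = C(84, 2)·p = 3486 · (1/504) = 83/12.
E[α(G)] ≥ n − E[|E(G)|] = 84 − 83/12 = 925/12.
Numerically: ≈ 77.0833.
(This is only a lower bound; the true E[α(G)] may be larger.)

E[α(G)] ≥ 925/12 ≈ 77.0833.


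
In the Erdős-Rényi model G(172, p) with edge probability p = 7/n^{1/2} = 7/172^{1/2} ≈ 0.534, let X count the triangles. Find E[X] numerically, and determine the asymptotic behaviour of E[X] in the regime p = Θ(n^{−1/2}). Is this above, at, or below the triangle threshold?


Number of potential triangles: C(172, 3) = 833340.
Each occurs with probability p³ ≈ (0.534)³ ≈ 1.52055e-01.
By linearity: E[X] = C(172, 3)·p³ ≈ 833340 · 1.52055e-01 ≈ 126713.731.
Since α = 1/2 < 1, p = c/n^{1/2} ≫ 1/n is above the triangle threshold p ~ 1/n. Asymptotically E[X] ~ (c³/6)·n^{3(1−α)} = (7³/6)·n^{1.5} → ∞; triangles are abundant w.h.p.

E[X] ≈ 126713.731; in regime p = Θ(1/n^{1/2}) E[X] diverges (above the triangle threshold p ~ 1/n).


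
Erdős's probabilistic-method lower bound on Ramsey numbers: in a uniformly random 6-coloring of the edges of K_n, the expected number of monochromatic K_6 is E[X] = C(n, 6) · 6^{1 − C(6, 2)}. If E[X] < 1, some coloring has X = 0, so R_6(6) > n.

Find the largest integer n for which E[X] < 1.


We need C(n, 6) · 6^{1 − 15} < 1, i.e. C(n, 6) < 6^{15 − 1} = 78364164096.
Check values of n near the boundary:
  n = 194: C(194, 6) = 68482017072; 68482017072 < 78364164096? YES
  n = 195: C(195, 6) = 70656049360; 70656049360 < 78364164096? YES
  n = 196: C(196, 6) = 72887293024; 72887293024 < 78364164096? YES
  n = 197: C(197, 6) = 75176946208; 75176946208 < 78364164096? YES
  n = 198: C(198, 6) = 77526225777; 77526225777 < 78364164096? YES
  n = 199: C(199, 6) = 79936367511; 79936367511 < 78364164096? NO
The largest n with C(n, 6) < 78364164096 is n = 198 (where E[X] = 25842075259/26121388032 ≈ 0.9893071). Hence R_6(6) > 198, i.e. R_6(6) ≥ 199.

Largest n = 198; hence R_6(6) > 198.


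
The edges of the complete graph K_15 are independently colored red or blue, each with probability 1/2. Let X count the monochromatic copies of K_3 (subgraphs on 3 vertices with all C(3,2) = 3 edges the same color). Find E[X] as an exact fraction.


Let X = Σ_S X_S over the C(15, 3) = 455 subsets S of size 3, where X_S = 1 if the K_3 on S is monochromatic.
For a fixed S, the K_3 on S has C(3, 2) = 3 edges. P[all 3 edges red] = (1/2)^3, and likewise for blue, so P[monochromatic] = 2·(1/2)^3 = 2^{1 − 3} = 1/4.
By linearity of expectation: E[X] = C(15, 3) · 2^{1 − 3} = 455 · 1/4 = 455/4.
Numerically: E[X] ≈ 113.7500.

E[X] = C(15,3)·2^(1−C(3,2)) = 455/4 ≈ 113.7500.


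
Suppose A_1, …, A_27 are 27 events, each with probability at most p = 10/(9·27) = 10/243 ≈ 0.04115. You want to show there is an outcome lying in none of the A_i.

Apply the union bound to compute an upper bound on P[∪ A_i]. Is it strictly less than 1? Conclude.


Union bound: P[∪_{i=1}^{27} A_i] ≤ Σ_i P[A_i] ≤ 27·p = 27·(10/243) = 10/9.
Numerically: 10/9 ≈ 1.11111.
Is 10/9 < 1? NO.
Since the bound 10/9 is ≥ 1, the union bound is uninformative here; it does NOT by itself certify existence.

27·p = 10/9 ≈ 1.11111; existence NOT certified by the union bound.


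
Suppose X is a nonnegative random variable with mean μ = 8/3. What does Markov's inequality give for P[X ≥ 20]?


μ = E[X] = 8/3, a = 20.
Markov: P[X ≥ 20] ≤ μ/a = (8/3)/20 = 2/15.
Numerically: ≈ 0.1333.
(Since a = 20 > μ = 2.6667, the bound 2/15 is < 1 and informative.)

P[X ≥ 20] ≤ 2/15 ≈ 0.1333.


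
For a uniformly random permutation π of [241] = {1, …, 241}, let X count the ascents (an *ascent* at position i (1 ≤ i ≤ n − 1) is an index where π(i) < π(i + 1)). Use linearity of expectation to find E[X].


Write X = Σ X_I over i = 1, …, 240, with X_I the indicator of one ascent.
There are 240 indicators.
For each fixed i, the pair (π(i), π(i+1)) is a uniformly random ordered pair of distinct values from {1, …, 241}; by symmetry P[π(i) < π(i+1)] = 1/2.
By linearity: E[X] = 240 · (1/2) = (241 − 1) · (1/2) = 120 ≈ 120.0000.

E[X] = 120 = 120.0000.


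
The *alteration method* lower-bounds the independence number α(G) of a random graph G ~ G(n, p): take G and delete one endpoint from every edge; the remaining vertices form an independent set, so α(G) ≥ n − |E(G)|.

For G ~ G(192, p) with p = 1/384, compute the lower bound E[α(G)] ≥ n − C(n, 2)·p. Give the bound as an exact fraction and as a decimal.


E[|E(G)|] = C(192, 2)·p = 18336 · (1/384) = 191/4.
E[α(G)] ≥ n − E[|E(G)|] = 192 − 191/4 = 577/4.
Numerically: ≈ 144.250.
(This is only a lower bound; the true E[α(G)] may be larger.)

E[α(G)] ≥ 577/4 ≈ 144.250.


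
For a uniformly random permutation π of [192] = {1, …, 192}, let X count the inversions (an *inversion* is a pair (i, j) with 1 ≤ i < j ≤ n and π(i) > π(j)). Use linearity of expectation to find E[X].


Write X = Σ X_I over the C(192, 2) = 18336 pairs i < j, with X_I the indicator of one inversion.
There are 18336 indicators.
For each fixed pair i < j, the values π(i) and π(j) are two distinct elements of {1, …, 192} in uniformly random order; by symmetry P[π(i) > π(j)] = 1/2.
By linearity: E[X] = 18336 · (1/2) = C(192, 2) · (1/2) = 18336/2 = 9168 ≈ 9168.000.

E[X] = 9168 = 9168.000.


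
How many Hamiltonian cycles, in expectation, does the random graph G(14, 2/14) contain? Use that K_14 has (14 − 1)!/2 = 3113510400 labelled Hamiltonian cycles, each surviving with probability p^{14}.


K_14 has (14 − 1)!/2 = 3113510400 labelled Hamiltonian cycles.
For each such Hamiltonian cycle H, let X_H = 1 if all 14 edges of H are present in G. Then P[X_H = 1] = p^{14} = (1/7)^{14} = 1/678223072849.
Summing the indicators: E[X] = Σ_H E[X_H] = 3113510400 · p^{14} = 3113510400 · 1/678223072849 = 444787200/96889010407.
Numerically: E[X] ≈ 0.0045907.

E[X] = 3113510400 · (1/7)^{14} = 444787200/96889010407 ≈ 0.0045907.


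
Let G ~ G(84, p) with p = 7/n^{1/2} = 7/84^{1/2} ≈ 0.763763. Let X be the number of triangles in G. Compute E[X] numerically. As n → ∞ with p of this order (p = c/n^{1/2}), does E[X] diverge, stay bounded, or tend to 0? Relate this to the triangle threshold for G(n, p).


Number of potential triangles: C(84, 3) = 95284.
Each occurs with probability p³ ≈ (0.763763)³ ≈ 4.45528193e-01.
By linearity: E[X] = C(84, 3)·p³ ≈ 95284 · 4.45528193e-01 ≈ 42451.708300.
Since α = 1/2 < 1, p = c/n^{1/2} ≫ 1/n is above the triangle threshold p ~ 1/n. Asymptotically E[X] ~ (c³/6)·n^{3(1−α)} = (7³/6)·n^{1.5} → ∞; triangles are abundant w.h.p.

E[X] ≈ 42451.708300; in regime p = Θ(1/n^{1/2}) E[X] diverges (above the triangle threshold p ~ 1/n).


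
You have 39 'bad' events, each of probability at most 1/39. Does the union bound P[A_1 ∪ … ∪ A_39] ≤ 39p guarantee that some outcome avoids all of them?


Union bound: P[∪_{i=1}^{39} A_i] ≤ Σ_i P[A_i] ≤ 39·p = 39·(1/39) = 1.
Numerically: 1 ≈ 1.0000.
Is 1 < 1? NO.
Since the bound 1 is ≥ 1, the union bound is uninformative here; it does NOT by itself certify existence.

39·p = 1 ≈ 1.0000; existence NOT certified by the union bound.


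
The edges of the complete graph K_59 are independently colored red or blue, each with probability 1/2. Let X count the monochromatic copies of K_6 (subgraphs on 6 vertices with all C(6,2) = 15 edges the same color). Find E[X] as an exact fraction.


Let X = Σ_S X_S over the C(59, 6) = 45057474 subsets S of size 6, where X_S = 1 if the K_6 on S is monochromatic.
For a fixed S, the K_6 on S has C(6, 2) = 15 edges. P[all 15 edges red] = (1/2)^15, and likewise for blue, so P[monochromatic] = 2·(1/2)^15 = 2^{1 − 15} = 1/16384.
Summing: E[X] = C(59, 6) · 2^{1 − 15} = 45057474 · 1/16384 = 22528737/8192.
Numerically: E[X] ≈ 2750.090.

E[X] = C(59,6)·2^(1−C(6,2)) = 22528737/8192 ≈ 2750.090.


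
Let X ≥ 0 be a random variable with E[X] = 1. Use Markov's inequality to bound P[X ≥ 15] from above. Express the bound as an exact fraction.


μ = E[X] = 1, a = 15.
Markov: P[X ≥ 15] ≤ μ/a = (1)/15 = 1/15.
Numerically: ≈ 0.067.
(Since a = 15 > μ = 1.000, the bound 1/15 is < 1 and informative.)

P[X ≥ 15] ≤ 1/15 ≈ 0.067.


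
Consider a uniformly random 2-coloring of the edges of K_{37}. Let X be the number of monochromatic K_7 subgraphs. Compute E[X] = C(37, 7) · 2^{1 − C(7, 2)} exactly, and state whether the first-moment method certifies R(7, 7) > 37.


E[X] = C(37, 7) · 2^{1 − 21} = 10295472 · 2^{−20} = 10295472/1048576.
As a reduced fraction: E[X] = 643467/65536 ≈ 9.8185272.
Is E[X] < 1? NO.
Since E[X] ≥ 1, the first-moment bound is inconclusive at n = 37; it does NOT by itself certify R(7, 7) > 37.

E[X] = 643467/65536 ≈ 9.8185272; E[X] ≥ 1; first-moment method inconclusive here.


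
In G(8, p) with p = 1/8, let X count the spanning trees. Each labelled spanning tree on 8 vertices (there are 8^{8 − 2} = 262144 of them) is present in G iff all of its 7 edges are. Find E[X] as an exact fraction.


K_8 has 8^{8 − 2} = 262144 labelled spanning trees.
For each such spanning tree H, let X_H = 1 if all 7 edges of H are present in G. Then P[X_H = 1] = p^{7} = (1/8)^{7} = 1/2097152.
By linearity: E[X] = Σ_H E[X_H] = 262144 · p^{7} = 262144 · 1/2097152 = 1/8.
Numerically: E[X] ≈ 0.125.

E[X] = 262144 · (1/8)^{7} = 1/8 ≈ 0.125.


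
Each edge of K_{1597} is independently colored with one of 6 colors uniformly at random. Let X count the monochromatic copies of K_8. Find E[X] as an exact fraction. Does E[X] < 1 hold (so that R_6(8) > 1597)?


E[X] = C(1597, 8) · 6^{1 − 28} = 1031080153060953275445 · 6^{−27} = 1031080153060953275445/1023490369077469249536.
As a reduced fraction: E[X] = 38188153817072343535/37907050706572935168 ≈ 1.007.
Is E[X] < 1? NO.
Since E[X] ≥ 1, the first-moment bound is inconclusive at n = 1597; it does NOT by itself certify R_6(8) > 1597.

E[X] = 38188153817072343535/37907050706572935168 ≈ 1.007; E[X] ≥ 1; first-moment method inconclusive here.


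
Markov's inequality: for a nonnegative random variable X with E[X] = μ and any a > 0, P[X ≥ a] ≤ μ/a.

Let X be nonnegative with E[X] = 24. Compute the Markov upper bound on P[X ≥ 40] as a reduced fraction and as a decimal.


μ = E[X] = 24, a = 40.
Markov: P[X ≥ 40] ≤ μ/a = (24)/40 = 3/5.
Numerically: ≈ 0.6000.
(Since a = 40 > μ = 24.0000, the bound 3/5 is < 1 and informative.)

P[X ≥ 40] ≤ 3/5 ≈ 0.6000.


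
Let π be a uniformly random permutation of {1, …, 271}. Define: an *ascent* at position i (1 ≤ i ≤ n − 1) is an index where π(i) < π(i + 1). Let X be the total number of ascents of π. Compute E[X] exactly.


Write X = Σ X_I over i = 1, …, 270, with X_I the indicator of one ascent.
There are 270 indicators.
For each fixed i, the pair (π(i), π(i+1)) is a uniformly random ordered pair of distinct values from {1, …, 271}; by symmetry P[π(i) < π(i+1)] = 1/2.
By linearity: E[X] = 270 · (1/2) = (271 − 1) · (1/2) = 135 ≈ 135.000.

E[X] = 135 = 135.000.


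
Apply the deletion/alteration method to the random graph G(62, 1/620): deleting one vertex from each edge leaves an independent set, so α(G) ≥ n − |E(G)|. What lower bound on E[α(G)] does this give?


E[|E(G)|] = C(62, 2)·p = 1891 · (1/620) = 61/20.
E[α(G)] ≥ n − E[|E(G)|] = 62 − 61/20 = 1179/20.
Numerically: ≈ 58.95000.
(This is only a lower bound; the true E[α(G)] may be larger.)

E[α(G)] ≥ 1179/20 ≈ 58.95000.


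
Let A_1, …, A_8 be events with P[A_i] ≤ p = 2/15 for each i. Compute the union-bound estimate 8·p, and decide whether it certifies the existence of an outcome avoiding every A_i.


Union bound: P[∪_{i=1}^{8} A_i] ≤ Σ_i P[A_i] ≤ 8·p = 8·(2/15) = 16/15.
Numerically: 16/15 ≈ 1.067.
Is 16/15 < 1? NO.
Since the bound 16/15 is ≥ 1, the union bound is uninformative here; it does NOT by itself certify existence.

8·p = 16/15 ≈ 1.067; existence NOT certified by the union bound.


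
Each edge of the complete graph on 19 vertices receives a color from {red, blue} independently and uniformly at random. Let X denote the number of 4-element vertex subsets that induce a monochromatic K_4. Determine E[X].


Let X = Σ_S X_S over the C(19, 4) = 3876 subsets S of size 4, where X_S = 1 if the K_4 on S is monochromatic.
For a fixed S, the K_4 on S has C(4, 2) = 6 edges. P[all 6 edges red] = (1/2)^6, and likewise for blue, so P[monochromatic] = 2·(1/2)^6 = 2^{1 − 6} = 1/32.
Summing: E[X] = C(19, 4) · 2^{1 − 6} = 3876 · 1/32 = 969/8.
Numerically: E[X] ≈ 121.125000.

E[X] = C(19,4)·2^(1−C(4,2)) = 969/8 ≈ 121.125000.


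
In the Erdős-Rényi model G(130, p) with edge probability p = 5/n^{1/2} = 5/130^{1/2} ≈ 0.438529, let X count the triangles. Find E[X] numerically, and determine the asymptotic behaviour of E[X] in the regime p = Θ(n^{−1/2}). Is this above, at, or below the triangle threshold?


Number of potential triangles: C(130, 3) = 357760.
Each occurs with probability p³ ≈ (0.438529)³ ≈ 8.43325019e-02.
By linearity: E[X] = C(130, 3)·p³ ≈ 357760 · 8.43325019e-02 ≈ 30170.795864.
Since α = 1/2 < 1, p = c/n^{1/2} ≫ 1/n is above the triangle threshold p ~ 1/n. Asymptotically E[X] ~ (c³/6)·n^{3(1−α)} = (5³/6)·n^{1.5} → ∞; triangles are abundant w.h.p.

E[X] ≈ 30170.795864; in regime p = Θ(1/n^{1/2}) E[X] diverges (above the triangle threshold p ~ 1/n).


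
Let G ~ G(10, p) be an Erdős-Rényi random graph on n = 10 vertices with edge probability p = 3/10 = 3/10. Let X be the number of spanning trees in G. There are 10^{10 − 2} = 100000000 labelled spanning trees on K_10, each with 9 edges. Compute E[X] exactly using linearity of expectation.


K_10 has 10^{10 − 2} = 100000000 labelled spanning trees.
For each such spanning tree H, let X_H = 1 if all 9 edges of H are present in G. Then P[X_H = 1] = p^{9} = (3/10)^{9} = 19683/1000000000.
Summing the indicators: E[X] = Σ_H E[X_H] = 100000000 · p^{9} = 100000000 · 19683/1000000000 = 19683/10.
Numerically: E[X] ≈ 1968.3.

E[X] = 100000000 · (3/10)^{9} = 19683/10 ≈ 1968.3.


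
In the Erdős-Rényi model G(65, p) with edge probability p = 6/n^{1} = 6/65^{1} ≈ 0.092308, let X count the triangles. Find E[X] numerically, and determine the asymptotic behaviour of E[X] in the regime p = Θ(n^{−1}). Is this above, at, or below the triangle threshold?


Number of potential triangles: C(65, 3) = 43680.
Each occurs with probability p³ ≈ (0.092308)³ ≈ 7.8652708e-04.
By linearity: E[X] = C(65, 3)·p³ ≈ 43680 · 7.8652708e-04 ≈ 34.35550.
Here α = 1, so p = 6/n is exactly at the triangle threshold p ~ 1/n. Asymptotically E[X] → c³/6 = 6³/6 = 36 ≈ 36.00000, a bounded constant. In this regime the triangle count is asymptotically Poisson(c³/6).

E[X] ≈ 34.35550; in regime p = Θ(1/n^{1}) E[X] stays bounded (at the triangle threshold p ~ 1/n).


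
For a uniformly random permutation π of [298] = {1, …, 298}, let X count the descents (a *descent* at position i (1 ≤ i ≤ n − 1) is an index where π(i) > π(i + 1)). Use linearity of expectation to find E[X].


Write X = Σ X_I over i = 1, …, 297, with X_I the indicator of one descent.
There are 297 indicators.
For each fixed i, the pair (π(i), π(i+1)) is a uniformly random ordered pair of distinct values from {1, …, 298}; by symmetry P[π(i) > π(i+1)] = 1/2.
By linearity: E[X] = 297 · (1/2) = (298 − 1) · (1/2) = 297/2 ≈ 148.50000.

E[X] = 297/2 = 148.50000.


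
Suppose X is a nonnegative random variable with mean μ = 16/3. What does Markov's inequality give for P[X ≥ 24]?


μ = E[X] = 16/3, a = 24.
Markov: P[X ≥ 24] ≤ μ/a = (16/3)/24 = 2/9.
Numerically: ≈ 0.222.
(Since a = 24 > μ = 5.333, the bound 2/9 is < 1 and informative.)

P[X ≥ 24] ≤ 2/9 ≈ 0.222.


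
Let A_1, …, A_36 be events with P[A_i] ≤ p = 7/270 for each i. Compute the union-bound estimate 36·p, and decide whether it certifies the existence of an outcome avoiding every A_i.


Union bound: P[∪_{i=1}^{36} A_i] ≤ Σ_i P[A_i] ≤ 36·p = 36·(7/270) = 14/15.
Numerically: 14/15 ≈ 0.93333.
Is 14/15 < 1? YES.
Since P[∪ A_i] ≤ 14/15 < 1, the complement has P[∩ A_i^c] ≥ 1 − 14/15 = 1/15 > 0, so some outcome avoids every A_i.

36·p = 14/15 ≈ 0.93333; existence CERTIFIED by the union bound.


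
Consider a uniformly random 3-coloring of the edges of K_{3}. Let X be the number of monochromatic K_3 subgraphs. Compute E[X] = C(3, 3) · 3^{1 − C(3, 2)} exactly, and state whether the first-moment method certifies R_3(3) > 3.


E[X] = C(3, 3) · 3^{1 − 3} = 1 · 3^{−2} = 1/9.
As a reduced fraction: E[X] = 1/9 ≈ 0.11111.
Is E[X] < 1? YES.
Since E[X] < 1, there exists a 3-coloring of K_{3} with no monochromatic K_3; hence R_3(3) > 3.

E[X] = 1/9 ≈ 0.11111; E[X] < 1, so R_3(3) > 3.


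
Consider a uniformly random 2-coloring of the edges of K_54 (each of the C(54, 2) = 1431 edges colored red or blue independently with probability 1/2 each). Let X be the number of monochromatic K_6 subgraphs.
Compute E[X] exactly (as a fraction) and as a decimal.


Let X = Σ_S X_S over the C(54, 6) = 25827165 subsets S of size 6, where X_S = 1 if the K_6 on S is monochromatic.
For a fixed S, the K_6 on S has C(6, 2) = 15 edges. P[all 15 edges red] = (1/2)^15, and likewise for blue, so P[monochromatic] = 2·(1/2)^15 = 2^{1 − 15} = 1/16384.
Summing: E[X] = C(54, 6) · 2^{1 − 15} = 25827165 · 1/16384 = 25827165/16384.
Numerically: E[X] ≈ 1576.3651.

E[X] = C(54,6)·2^(1−C(6,2)) = 25827165/16384 ≈ 1576.3651.


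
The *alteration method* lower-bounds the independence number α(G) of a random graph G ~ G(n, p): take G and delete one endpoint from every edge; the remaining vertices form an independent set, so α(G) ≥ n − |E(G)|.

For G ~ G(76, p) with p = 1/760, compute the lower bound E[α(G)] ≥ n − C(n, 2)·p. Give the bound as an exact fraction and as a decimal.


E[|E(G)|] = C(76, 2)·p = 2850 · (1/760) = 15/4.
E[α(G)] ≥ n − E[|E(G)|] = 76 − 15/4 = 289/4.
Numerically: ≈ 72.250000.
(This is only a lower bound; the true E[α(G)] may be larger.)

E[α(G)] ≥ 289/4 ≈ 72.250000.


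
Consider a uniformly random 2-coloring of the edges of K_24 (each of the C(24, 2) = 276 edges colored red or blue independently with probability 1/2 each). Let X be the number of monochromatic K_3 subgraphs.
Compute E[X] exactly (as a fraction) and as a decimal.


Let X = Σ_S X_S over the C(24, 3) = 2024 subsets S of size 3, where X_S = 1 if the K_3 on S is monochromatic.
For a fixed S, the K_3 on S has C(3, 2) = 3 edges. P[all 3 edges red] = (1/2)^3, and likewise for blue, so P[monochromatic] = 2·(1/2)^3 = 2^{1 − 3} = 1/4.
By linearity of expectation: E[X] = C(24, 3) · 2^{1 − 3} = 2024 · 1/4 = 506.
Numerically: E[X] ≈ 506.00000.

E[X] = C(24,3)·2^(1−C(3,2)) = 506 ≈ 506.00000.


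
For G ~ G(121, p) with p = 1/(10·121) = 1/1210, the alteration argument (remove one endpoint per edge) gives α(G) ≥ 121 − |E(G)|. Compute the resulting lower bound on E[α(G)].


E[|E(G)|] = C(121, 2)·p = 7260 · (1/1210) = 6.
E[α(G)] ≥ n − E[|E(G)|] = 121 − 6 = 115.
Numerically: ≈ 115.00000.
(This is only a lower bound; the true E[α(G)] may be larger.)

E[α(G)] ≥ 115 ≈ 115.00000.


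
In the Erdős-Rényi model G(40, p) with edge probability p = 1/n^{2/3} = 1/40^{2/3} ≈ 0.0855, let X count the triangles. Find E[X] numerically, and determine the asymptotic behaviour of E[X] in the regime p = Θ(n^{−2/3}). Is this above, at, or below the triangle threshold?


Number of potential triangles: C(40, 3) = 9880.
Each occurs with probability p³ ≈ (0.0855)³ ≈ 6.250000e-04.
By linearity: E[X] = C(40, 3)·p³ ≈ 9880 · 6.250000e-04 ≈ 6.1750.
Since α = 2/3 < 1, p = c/n^{2/3} ≫ 1/n is above the triangle threshold p ~ 1/n. Asymptotically E[X] ~ (c³/6)·n^{3(1−α)} = (1³/6)·n^{1} → ∞; triangles are abundant w.h.p.

E[X] ≈ 6.1750; in regime p = Θ(1/n^{2/3}) E[X] diverges (above the triangle threshold p ~ 1/n).


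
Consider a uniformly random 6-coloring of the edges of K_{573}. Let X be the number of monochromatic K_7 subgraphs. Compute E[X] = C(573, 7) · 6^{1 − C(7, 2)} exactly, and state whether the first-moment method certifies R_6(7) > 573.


E[X] = C(573, 7) · 6^{1 − 21} = 3878597732564412 · 6^{−20} = 3878597732564412/3656158440062976.
As a reduced fraction: E[X] = 11970980656063/11284439629824 ≈ 1.061.
Is E[X] < 1? NO.
Since E[X] ≥ 1, the first-moment bound is inconclusive at n = 573; it does NOT by itself certify R_6(7) > 573.

E[X] = 11970980656063/11284439629824 ≈ 1.061; E[X] ≥ 1; first-moment method inconclusive here.


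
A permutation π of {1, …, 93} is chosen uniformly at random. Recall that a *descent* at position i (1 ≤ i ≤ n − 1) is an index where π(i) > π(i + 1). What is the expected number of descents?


Write X = Σ X_I over i = 1, …, 92, with X_I the indicator of one descent.
There are 92 indicators.
For each fixed i, the pair (π(i), π(i+1)) is a uniformly random ordered pair of distinct values from {1, …, 93}; by symmetry P[π(i) > π(i+1)] = 1/2.
By linearity: E[X] = 92 · (1/2) = (93 − 1) · (1/2) = 46 ≈ 46.000000.

E[X] = 46 = 46.000000.


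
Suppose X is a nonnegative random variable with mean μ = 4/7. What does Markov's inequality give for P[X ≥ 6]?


μ = E[X] = 4/7, a = 6.
Markov: P[X ≥ 6] ≤ μ/a = (4/7)/6 = 2/21.
Numerically: ≈ 0.09524.
(Since a = 6 > μ = 0.57143, the bound 2/21 is < 1 and informative.)

P[X ≥ 6] ≤ 2/21 ≈ 0.09524.


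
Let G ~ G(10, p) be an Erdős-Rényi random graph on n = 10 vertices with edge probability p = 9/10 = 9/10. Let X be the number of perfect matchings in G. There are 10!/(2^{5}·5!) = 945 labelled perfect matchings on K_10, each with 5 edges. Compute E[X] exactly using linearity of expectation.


K_10 has 10!/(2^{5}·5!) = 945 labelled perfect matchings.
For each such perfect matching H, let X_H = 1 if all 5 edges of H are present in G. Then P[X_H = 1] = p^{5} = (9/10)^{5} = 59049/100000.
By linearity: E[X] = Σ_H E[X_H] = 945 · p^{5} = 945 · 59049/100000 = 11160261/20000.
Numerically: E[X] ≈ 558.

E[X] = 945 · (9/10)^{5} = 11160261/20000 ≈ 558.


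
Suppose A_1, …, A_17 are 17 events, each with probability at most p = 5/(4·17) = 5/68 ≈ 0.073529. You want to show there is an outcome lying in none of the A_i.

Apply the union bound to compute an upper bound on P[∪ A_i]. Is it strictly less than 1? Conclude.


Union bound: P[∪_{i=1}^{17} A_i] ≤ Σ_i P[A_i] ≤ 17·p = 17·(5/68) = 5/4.
Numerically: 5/4 ≈ 1.250000.
Is 5/4 < 1? NO.
Since the bound 5/4 is ≥ 1, the union bound is uninformative here; it does NOT by itself certify existence.

17·p = 5/4 ≈ 1.250000; existence NOT certified by the union bound.


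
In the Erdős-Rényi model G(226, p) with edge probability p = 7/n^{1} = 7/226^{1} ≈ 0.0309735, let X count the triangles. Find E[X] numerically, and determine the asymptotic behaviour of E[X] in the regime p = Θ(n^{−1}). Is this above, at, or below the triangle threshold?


Number of potential triangles: C(226, 3) = 1898400.
Each occurs with probability p³ ≈ (0.0309735)³ ≈ 2.97145257e-05.
By linearity: E[X] = C(226, 3)·p³ ≈ 1898400 · 2.97145257e-05 ≈ 56.410056.
Here α = 1, so p = 7/n is exactly at the triangle threshold p ~ 1/n. Asymptotically E[X] → c³/6 = 7³/6 = 343/6 ≈ 57.166667, a bounded constant. In this regime the triangle count is asymptotically Poisson(c³/6).

E[X] ≈ 56.410056; in regime p = Θ(1/n^{1}) E[X] stays bounded (at the triangle threshold p ~ 1/n).


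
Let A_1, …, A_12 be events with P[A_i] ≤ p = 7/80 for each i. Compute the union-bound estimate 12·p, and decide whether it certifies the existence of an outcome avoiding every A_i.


Union bound: P[∪_{i=1}^{12} A_i] ≤ Σ_i P[A_i] ≤ 12·p = 12·(7/80) = 21/20.
Numerically: 21/20 ≈ 1.05000.
Is 21/20 < 1? NO.
Since the bound 21/20 is ≥ 1, the union bound is uninformative here; it does NOT by itself certify existence.

12·p = 21/20 ≈ 1.05000; existence NOT certified by the union bound.


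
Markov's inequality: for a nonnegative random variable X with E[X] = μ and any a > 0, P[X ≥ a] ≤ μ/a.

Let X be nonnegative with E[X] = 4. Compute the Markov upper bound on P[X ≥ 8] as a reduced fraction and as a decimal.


μ = E[X] = 4, a = 8.
Markov: P[X ≥ 8] ≤ μ/a = (4)/8 = 1/2.
Numerically: ≈ 0.500000.
(Since a = 8 > μ = 4.000000, the bound 1/2 is < 1 and informative.)

P[X ≥ 8] ≤ 1/2 ≈ 0.500000.


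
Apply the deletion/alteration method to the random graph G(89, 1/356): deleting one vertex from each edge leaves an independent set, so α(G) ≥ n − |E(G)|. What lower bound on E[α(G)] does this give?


E[|E(G)|] = C(89, 2)·p = 3916 · (1/356) = 11.
E[α(G)] ≥ n − E[|E(G)|] = 89 − 11 = 78.
Numerically: ≈ 78.000000.
(This is only a lower bound; the true E[α(G)] may be larger.)

E[α(G)] ≥ 78 ≈ 78.000000.


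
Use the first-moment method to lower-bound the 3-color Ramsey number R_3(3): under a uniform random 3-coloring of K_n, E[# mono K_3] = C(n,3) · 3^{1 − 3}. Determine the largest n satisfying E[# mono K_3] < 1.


We need C(n, 3) · 3^{1 − 3} < 1, i.e. C(n, 3) < 3^{3 − 1} = 9.
Check values of n near the boundary:
  n = 3: C(3, 3) = 1; 1 < 9? YES
  n = 4: C(4, 3) = 4; 4 < 9? YES
  n = 5: C(5, 3) = 10; 10 < 9? NO
  n = 6: C(6, 3) = 20; 20 < 9? NO
  n = 7: C(7, 3) = 35; 35 < 9? NO
The largest n with C(n, 3) < 9 is n = 4 (where E[X] = 4/9 ≈ 0.4444444). Hence R_3(3) > 4, i.e. R_3(3) ≥ 5.

Largest n = 4; hence R_3(3) > 4.


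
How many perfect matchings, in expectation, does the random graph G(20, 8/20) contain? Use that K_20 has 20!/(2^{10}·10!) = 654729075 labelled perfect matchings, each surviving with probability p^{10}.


K_20 has 20!/(2^{10}·10!) = 654729075 labelled perfect matchings.
For each such perfect matching H, let X_H = 1 if all 10 edges of H are present in G. Then P[X_H = 1] = p^{10} = (2/5)^{10} = 1024/9765625.
Summing the indicators: E[X] = Σ_H E[X_H] = 654729075 · p^{10} = 654729075 · 1024/9765625 = 26817702912/390625.
Numerically: E[X] ≈ 6.865e+04.

E[X] = 654729075 · (2/5)^{10} = 26817702912/390625 ≈ 6.865e+04.


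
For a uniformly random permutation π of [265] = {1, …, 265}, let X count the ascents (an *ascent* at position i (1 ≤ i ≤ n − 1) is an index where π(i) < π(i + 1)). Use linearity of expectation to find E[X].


Write X = Σ X_I over i = 1, …, 264, with X_I the indicator of one ascent.
There are 264 indicators.
For each fixed i, the pair (π(i), π(i+1)) is a uniformly random ordered pair of distinct values from {1, …, 265}; by symmetry P[π(i) < π(i+1)] = 1/2.
By linearity: E[X] = 264 · (1/2) = (265 − 1) · (1/2) = 132 ≈ 132.00000.

E[X] = 132 = 132.00000.


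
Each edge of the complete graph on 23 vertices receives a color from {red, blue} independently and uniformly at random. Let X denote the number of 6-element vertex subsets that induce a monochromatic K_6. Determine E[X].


Let X = Σ_S X_S over the C(23, 6) = 100947 subsets S of size 6, where X_S = 1 if the K_6 on S is monochromatic.
For a fixed S, the K_6 on S has C(6, 2) = 15 edges. P[all 15 edges red] = (1/2)^15, and likewise for blue, so P[monochromatic] = 2·(1/2)^15 = 2^{1 − 15} = 1/16384.
By linearity: E[X] = C(23, 6) · 2^{1 − 15} = 100947 · 1/16384 = 100947/16384.
Numerically: E[X] ≈ 6.1613.

E[X] = C(23,6)·2^(1−C(6,2)) = 100947/16384 ≈ 6.1613.


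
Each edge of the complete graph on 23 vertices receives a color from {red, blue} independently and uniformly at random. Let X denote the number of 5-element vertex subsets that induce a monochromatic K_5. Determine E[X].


Let X = Σ_S X_S over the C(23, 5) = 33649 subsets S of size 5, where X_S = 1 if the K_5 on S is monochromatic.
For a fixed S, the K_5 on S has C(5, 2) = 10 edges. P[all 10 edges red] = (1/2)^10, and likewise for blue, so P[monochromatic] = 2·(1/2)^10 = 2^{1 − 10} = 1/512.
By linearity of expectation: E[X] = C(23, 5) · 2^{1 − 10} = 33649 · 1/512 = 33649/512.
Numerically: E[X] ≈ 65.720703.

E[X] = C(23,5)·2^(1−C(5,2)) = 33649/512 ≈ 65.720703.


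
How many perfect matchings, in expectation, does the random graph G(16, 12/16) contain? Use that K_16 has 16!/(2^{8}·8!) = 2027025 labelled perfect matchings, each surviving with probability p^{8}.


K_16 has 16!/(2^{8}·8!) = 2027025 labelled perfect matchings.
For each such perfect matching H, let X_H = 1 if all 8 edges of H are present in G. Then P[X_H = 1] = p^{8} = (3/4)^{8} = 6561/65536.
By linearity of expectation: E[X] = Σ_H E[X_H] = 2027025 · p^{8} = 2027025 · 6561/65536 = 13299311025/65536.
Numerically: E[X] ≈ 2.0293e+05.

E[X] = 2027025 · (3/4)^{8} = 13299311025/65536 ≈ 2.0293e+05.


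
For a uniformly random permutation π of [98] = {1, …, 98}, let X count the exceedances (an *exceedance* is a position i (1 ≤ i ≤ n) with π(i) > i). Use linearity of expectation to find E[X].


Write X = Σ_{i=1}^{98} X_i, where X_i = 1_{π(i) > i}.
For each fixed i, π(i) is uniform over {1, …, 98} (marginal of a uniform permutation), so P[π(i) > i] = (n − i)/n. Summing: Σ_{i=1}^{98} (n − i)/n = (0 + 1 + … + 97)/98 = 98(98 − 1)/(2·98) = (98 − 1)/2.
Hence E[X] = Σ_{i=1}^{98} (98 − i)/98 = 97/2 ≈ 48.5000.

E[X] = 97/2 = 48.5000.


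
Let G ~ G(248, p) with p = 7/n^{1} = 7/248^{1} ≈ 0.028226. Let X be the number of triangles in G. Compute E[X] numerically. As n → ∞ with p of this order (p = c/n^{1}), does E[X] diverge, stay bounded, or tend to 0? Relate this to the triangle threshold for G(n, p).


Number of potential triangles: C(248, 3) = 2511496.
Each occurs with probability p³ ≈ (0.028226)³ ≈ 2.2487391e-05.
By linearity: E[X] = C(248, 3)·p³ ≈ 2511496 · 2.2487391e-05 ≈ 56.47699.
Here α = 1, so p = 7/n is exactly at the triangle threshold p ~ 1/n. Asymptotically E[X] → c³/6 = 7³/6 = 343/6 ≈ 57.16667, a bounded constant. In this regime the triangle count is asymptotically Poisson(c³/6).

E[X] ≈ 56.47699; in regime p = Θ(1/n^{1}) E[X] stays bounded (at the triangle threshold p ~ 1/n).


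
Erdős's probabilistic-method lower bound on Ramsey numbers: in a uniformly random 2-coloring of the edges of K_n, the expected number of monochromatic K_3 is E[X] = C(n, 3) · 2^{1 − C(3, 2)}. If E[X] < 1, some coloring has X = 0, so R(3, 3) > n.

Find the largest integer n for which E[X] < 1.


We need C(n, 3) · 2^{1 − 3} < 1, i.e. C(n, 3) < 2^{3 − 1} = 4.
Check values of n near the boundary:
  n = 3: C(3, 3) = 1; 1 < 4? YES
  n = 4: C(4, 3) = 4; 4 < 4? NO
The largest n with C(n, 3) < 4 is n = 3 (where E[X] = 1/4 ≈ 0.2500). Hence R(3, 3) > 3, i.e. R(3, 3) ≥ 4.

Largest n = 3; hence R(3, 3) > 3.


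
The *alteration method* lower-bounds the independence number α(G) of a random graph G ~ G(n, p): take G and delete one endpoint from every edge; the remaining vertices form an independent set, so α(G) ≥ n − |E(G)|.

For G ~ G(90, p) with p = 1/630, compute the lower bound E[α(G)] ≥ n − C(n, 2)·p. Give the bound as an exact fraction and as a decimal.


E[|E(G)|] = C(90, 2)·p = 4005 · (1/630) = 89/14.
E[α(G)] ≥ n − E[|E(G)|] = 90 − 89/14 = 1171/14.
Numerically: ≈ 83.643.
(This is only a lower bound; the true E[α(G)] may be larger.)

E[α(G)] ≥ 1171/14 ≈ 83.643.


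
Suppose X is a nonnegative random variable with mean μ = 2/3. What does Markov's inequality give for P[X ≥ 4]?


μ = E[X] = 2/3, a = 4.
Markov: P[X ≥ 4] ≤ μ/a = (2/3)/4 = 1/6.
Numerically: ≈ 0.1667.
(Since a = 4 > μ = 0.6667, the bound 1/6 is < 1 and informative.)

P[X ≥ 4] ≤ 1/6 ≈ 0.1667.


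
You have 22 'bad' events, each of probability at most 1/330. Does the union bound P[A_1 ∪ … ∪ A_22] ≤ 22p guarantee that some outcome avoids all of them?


Union bound: P[∪_{i=1}^{22} A_i] ≤ Σ_i P[A_i] ≤ 22·p = 22·(1/330) = 1/15.
Numerically: 1/15 ≈ 0.067.
Is 1/15 < 1? YES.
Since P[∪ A_i] ≤ 1/15 < 1, the complement has P[∩ A_i^c] ≥ 1 − 1/15 = 14/15 > 0, so some outcome avoids every A_i.

22·p = 1/15 ≈ 0.067; existence CERTIFIED by the union bound.


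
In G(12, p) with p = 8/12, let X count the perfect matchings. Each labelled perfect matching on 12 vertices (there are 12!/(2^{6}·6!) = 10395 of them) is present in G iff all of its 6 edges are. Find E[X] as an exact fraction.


K_12 has 12!/(2^{6}·6!) = 10395 labelled perfect matchings.
For each such perfect matching H, let X_H = 1 if all 6 edges of H are present in G. Then P[X_H = 1] = p^{6} = (2/3)^{6} = 64/729.
Summing the indicators: E[X] = Σ_H E[X_H] = 10395 · p^{6} = 10395 · 64/729 = 24640/27.
Numerically: E[X] ≈ 912.593.

E[X] = 10395 · (2/3)^{6} = 24640/27 ≈ 912.593.


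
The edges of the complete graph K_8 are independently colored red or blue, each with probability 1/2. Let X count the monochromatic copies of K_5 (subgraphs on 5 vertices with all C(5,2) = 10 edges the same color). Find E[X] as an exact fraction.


Let X = Σ_S X_S over the C(8, 5) = 56 subsets S of size 5, where X_S = 1 if the K_5 on S is monochromatic.
For a fixed S, the K_5 on S has C(5, 2) = 10 edges. P[all 10 edges red] = (1/2)^10, and likewise for blue, so P[monochromatic] = 2·(1/2)^10 = 2^{1 − 10} = 1/512.
By linearity: E[X] = C(8, 5) · 2^{1 − 10} = 56 · 1/512 = 7/64.
Numerically: E[X] ≈ 0.1094.

E[X] = C(8,5)·2^(1−C(5,2)) = 7/64 ≈ 0.1094.


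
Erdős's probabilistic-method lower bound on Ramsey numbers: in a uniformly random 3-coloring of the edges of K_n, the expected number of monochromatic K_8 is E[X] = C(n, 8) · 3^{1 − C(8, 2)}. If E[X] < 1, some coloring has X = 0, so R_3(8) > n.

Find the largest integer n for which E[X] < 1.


We need C(n, 8) · 3^{1 − 28} < 1, i.e. C(n, 8) < 3^{28 − 1} = 7625597484987.
Check values of n near the boundary:
  n = 155: C(155, 8) = 6876747915675; 6876747915675 < 7625597484987? YES
  n = 156: C(156, 8) = 7248464019225; 7248464019225 < 7625597484987? YES
  n = 157: C(157, 8) = 7637643295425; 7637643295425 < 7625597484987? NO
  n = 158: C(158, 8) = 8044984271181; 8044984271181 < 7625597484987? NO
The largest n with C(n, 8) < 7625597484987 is n = 156 (where E[X] = 805384891025/847288609443 ≈ 0.951). Hence R_3(8) > 156, i.e. R_3(8) ≥ 157.

Largest n = 156; hence R_3(8) > 156.
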